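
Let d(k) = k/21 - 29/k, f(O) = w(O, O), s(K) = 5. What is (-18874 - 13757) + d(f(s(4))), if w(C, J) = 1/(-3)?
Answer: -2050273/63 ≈ -32544.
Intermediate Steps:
w(C, J) = -1/3
f(O) = -1/3
d(k) = -29/k + k/21 (d(k) = k*(1/21) - 29/k = k/21 - 29/k = -29/k + k/21)
(-18874 - 13757) + d(f(s(4))) = (-18874 - 13757) + (-29/(-1/3) + (1/21)*(-1/3)) = -32631 + (-29*(-3) - 1/63) = -32631 + (87 - 1/63) = -32631 + 5480/63 = -2050273/63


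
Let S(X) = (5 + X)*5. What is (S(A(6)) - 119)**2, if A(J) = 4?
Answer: 5476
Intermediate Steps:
S(X) = 25 + 5*X
(S(A(6)) - 119)**2 = ((25 + 5*4) - 119)**2 = ((25 + 20) - 119)**2 = (45 - 119)**2 = (-74)**2 = 5476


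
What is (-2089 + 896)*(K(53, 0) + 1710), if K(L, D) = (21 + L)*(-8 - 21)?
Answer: 520148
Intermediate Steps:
K(L, D) = -609 - 29*L (K(L, D) = (21 + L)*(-29) = -609 - 29*L)
(-2089 + 896)*(K(53, 0) + 1710) = (-2089 + 896)*((-609 - 29*53) + 1710) = -1193*((-609 - 1537) + 1710) = -1193*(-2146 + 1710) = -1193*(-436) = 520148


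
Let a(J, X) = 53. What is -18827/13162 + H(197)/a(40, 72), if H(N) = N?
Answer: 1595083/697586 ≈ 2.2866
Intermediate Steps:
-18827/13162 + H(197)/a(40, 72) = -18827/13162 + 197/53 = 1595083/697586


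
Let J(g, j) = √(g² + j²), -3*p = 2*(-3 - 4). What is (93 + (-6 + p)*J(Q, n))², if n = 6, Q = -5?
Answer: 78817/9 - 248*√61 ≈ 6820.5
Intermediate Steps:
p = 14/3 (p = -2*(-3 - 4)/3 = -2*(-7)/3 = -⅓*(-14) = 14/3 ≈ 4.6667)
(93 + (-6 + p)*J(Q, n))² = (93 + (-6 + 14/3)*√((-5)² + 6²))² = (93 - 4*√(25 + 36)/3)² = (93 - 4*√61/3)²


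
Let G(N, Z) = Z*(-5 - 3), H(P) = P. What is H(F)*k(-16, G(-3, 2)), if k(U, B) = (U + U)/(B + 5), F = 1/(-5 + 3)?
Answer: -16/11 ≈ -1.4545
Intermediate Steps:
F = -½ (F = 1/(-2) = -½ ≈ -0.50000)
G(N, Z) = -8*Z (G(N, Z) = Z*(-8) = -8*Z)
k(U, B) = 2*U/(5 + B) (k(U, B) = (2*U)/(5 + B) = 2*U/(5 + B))
H(F)*k(-16, G(-3, 2)) = -(-16)/(5 - 8*2) = -(-16)/(5 - 16) = -(-16)/(-11) = -(-16)*(-1)/11 = -½*32/11 = -16/11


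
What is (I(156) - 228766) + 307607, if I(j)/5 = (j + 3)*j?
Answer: 202861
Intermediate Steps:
I(j) = 5*j*(3 + j) (I(j) = 5*((j + 3)*j) = 5*((3 + j)*j) = 5*(j*(3 + j)) = 5*j*(3 + j))
(I(156) - 228766) + 307607 = (5*156*(3 + 156) - 228766) + 307607 = (5*156*159 - 228766) + 307607 = (124020 - 228766) + 307607 = -104746 + 307607 = 202861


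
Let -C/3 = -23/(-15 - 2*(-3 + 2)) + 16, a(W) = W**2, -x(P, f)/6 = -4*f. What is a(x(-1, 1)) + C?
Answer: 6795/13 ≈ 522.69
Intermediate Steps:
x(P, f) = 24*f (x(P, f) = -(-6)*4*f = -(-24)*f = 24*f)
C = -693/13 (C = -3*(-23/(-15 - 2*(-3 + 2)) + 16) = -3*(-23/(-15 - 2*(-1)) + 16) = -3*(-23/(-15 + 2) + 16) = -3*(-23/(-13) + 16) = -3*(-1/13*(-23) + 16) = -3*(23/13 + 16) = -3*231/13 = -693/13 ≈ -53.308)
a(x(-1, 1)) + C = (24*1)**2 - 693/13 = 24**2 - 693/13 = 576 - 693/13 = 6795/13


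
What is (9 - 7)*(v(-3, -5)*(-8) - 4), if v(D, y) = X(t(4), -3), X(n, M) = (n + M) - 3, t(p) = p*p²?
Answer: -936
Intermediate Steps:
t(p) = p³
X(n, M) = -3 + M + n (X(n, M) = (M + n) - 3 = -3 + M + n)
v(D, y) = 58 (v(D, y) = -3 - 3 + 4³ = -3 - 3 + 64 = 58)
(9 - 7)*(v(-3, -5)*(-8) - 4) = (9 - 7)*(58*(-8) - 4) = 2*(-464 - 4) = 2*(-468) = -936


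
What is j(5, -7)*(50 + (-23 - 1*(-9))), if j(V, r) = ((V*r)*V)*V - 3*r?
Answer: -30744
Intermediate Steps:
j(V, r) = -3*r + r*V**3 (j(V, r) = (r*V**2)*V - 3*r = r*V**3 - 3*r = -3*r + r*V**3)
j(5, -7)*(50 + (-23 - 1*(-9))) = (-7*(-3 + 5**3))*(50 + (-23 - 1*(-9))) = (-7*(-3 + 125))*(50 + (-23 + 9)) = (-7*122)*(50 - 14) = -854*36 = -30744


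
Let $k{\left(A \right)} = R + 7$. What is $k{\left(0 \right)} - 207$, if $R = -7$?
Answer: $-207$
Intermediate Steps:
$k{\left(A \right)} = 0$ ($k{\left(A \right)} = -7 + 7 = 0$)
$k{\left(0 \right)} - 207 = 0 - 207 = -207$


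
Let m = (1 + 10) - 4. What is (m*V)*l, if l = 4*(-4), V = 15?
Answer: -1680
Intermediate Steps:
l = -16
m = 7 (m = 11 - 4 = 7)
(m*V)*l = (7*15)*(-16) = 105*(-16) = -1680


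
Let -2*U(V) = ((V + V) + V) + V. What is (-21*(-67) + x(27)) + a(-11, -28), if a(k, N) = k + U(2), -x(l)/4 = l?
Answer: 1284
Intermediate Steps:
x(l) = -4*l
U(V) = -2*V (U(V) = -(((V + V) + V) + V)/2 = -((2*V + V) + V)/2 = -(3*V + V)/2 = -2*V)
a(k, N) = -4 + k (a(k, N) = k - 2*2 = k - 4 = -4 + k)
(-21*(-67) + x(27)) + a(-11, -28) = (-21*(-67) - 4*27) + (-4 - 11) = (1407 - 108) - 15 = 1299 - 15 = 1284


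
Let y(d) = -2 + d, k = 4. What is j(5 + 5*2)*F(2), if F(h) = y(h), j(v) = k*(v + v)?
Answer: 0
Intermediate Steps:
j(v) = 8*v (j(v) = 4*(v + v) = 4*(2*v) = 8*v)
F(h) = -2 + h
j(5 + 5*2)*F(2) = (8*(5 + 5*2))*(-2 + 2) = (8*(5 + 10))*0 = (8*15)*0 = 120*0 = 0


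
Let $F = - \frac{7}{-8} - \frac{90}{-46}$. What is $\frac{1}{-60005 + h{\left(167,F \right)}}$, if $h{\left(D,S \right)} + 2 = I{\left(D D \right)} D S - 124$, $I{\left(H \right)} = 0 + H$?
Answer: $\frac{184}{2415474119} \approx 7.6176 \cdot 10^{-8}$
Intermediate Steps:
$I{\left(H \right)} = H$
$F = \frac{521}{184}$ ($F = \left(-7\right) \left(- \frac{1}{8}\right) - - \frac{45}{23} = \frac{7}{8} + \frac{45}{23} = \frac{521}{184} \approx 2.8315$)
$h{\left(D,S \right)} = -126 + S D^{3}$ ($h{\left(D,S \right)} = -2 + \left(D D D S - 124\right) = -2 + \left(D^{2} D S - 124\right) = -2 + \left(D^{3} S - 124\right) = -2 + \left(S D^{3} - 124\right) = -2 + \left(-124 + S D^{3}\right) = -126 + S D^{3}$)
$\frac{1}{-60005 + h{\left(167,F \right)}} = \frac{1}{-60005 - \left(126 - \frac{521 \cdot 167^{3}}{184}\right)} = \frac{1}{-60005 + \left(-126 + \frac{521}{184} \cdot 4657463\right)} = \frac{1}{-60005 + \left(-126 + \frac{2426538223}{184}\right)} = \frac{1}{-60005 + \frac{2426515039}{184}} = \frac{1}{\frac{2415474119}{184}} = \frac{184}{2415474119}$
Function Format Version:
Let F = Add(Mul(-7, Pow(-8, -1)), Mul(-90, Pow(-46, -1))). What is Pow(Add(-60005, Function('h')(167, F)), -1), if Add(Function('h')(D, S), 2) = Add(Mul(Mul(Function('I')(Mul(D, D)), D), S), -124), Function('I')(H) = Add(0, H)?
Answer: Rational(184, 2415474119) ≈ 7.6176e-8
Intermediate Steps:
Function('I')(H) = H
F = Rational(521, 184) (F = Add(Mul(-7, Rational(-1, 8)), Mul(-90, Rational(-1, 46))) = Add(Rational(7, 8), Rational(45, 23)) = Rational(521, 184) ≈ 2.8315)
Function('h')(D, S) = Add(-126, Mul(S, Pow(D, 3))) (Function('h')(D, S) = Add(-2, Add(Mul(Mul(Mul(D, D), D), S), -124)) = Add(-2, Add(Mul(Mul(Pow(D, 2), D), S), -124)) = Add(-2, Add(Mul(Pow(D, 3), S), -124)) = Add(-2, Add(Mul(S, Pow(D, 3)), -124)) = Add(-2, Add(-124, Mul(S, Pow(D, 3)))) = Add(-126, Mul(S, Pow(D, 3))))
Pow(Add(-60005, Function('h')(167, F)), -1) = Pow(Add(-60005, Add(-126, Mul(Rational(521, 184), Pow(167, 3)))), -1) = Pow(Add(-60005, Add(-126, Mul(Rational(521, 184), 4657463))), -1) = Pow(Add(-60005, Add(-126, Rational(2426538223, 184))), -1) = Pow(Add(-60005, Rational(2426515039, 184)), -1) = Pow(Rational(2415474119, 184), -1) = Rational(184, 2415474119)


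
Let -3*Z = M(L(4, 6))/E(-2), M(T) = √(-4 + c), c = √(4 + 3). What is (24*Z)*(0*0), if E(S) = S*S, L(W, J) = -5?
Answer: 0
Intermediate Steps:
c = √7 ≈ 2.6458
E(S) = S²
M(T) = √(-4 + √7)
Z = -√(-4 + √7)/12 (Z = -√(-4 + √7)/(3*((-2)²)) = -√(-4 + √7)/(3*4) = -√(-4 + √7)/12 ≈ -0.096977*I)
(24*Z)*(0*0) = (24*(-I*√(4 - √7)/12))*(0*0) = -2*I*√(4 - √7)*0 = 0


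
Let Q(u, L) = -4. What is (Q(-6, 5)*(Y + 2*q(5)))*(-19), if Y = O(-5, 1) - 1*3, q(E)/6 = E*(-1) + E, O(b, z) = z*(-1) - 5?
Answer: -684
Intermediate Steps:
O(b, z) = -5 - z (O(b, z) = -z - 5 = -5 - z)
q(E) = 0 (q(E) = 6*(E*(-1) + E) = 6*(-E + E) = 6*0 = 0)
Y = -9 (Y = (-5 - 1*1) - 1*3 = (-5 - 1) - 3 = -6 - 3 = -9)
(Q(-6, 5)*(Y + 2*q(5)))*(-19) = -4*(-9 + 2*0)*(-19) = -4*(-9 + 0)*(-19) = -4*(-9)*(-19) = 36*(-19) = -684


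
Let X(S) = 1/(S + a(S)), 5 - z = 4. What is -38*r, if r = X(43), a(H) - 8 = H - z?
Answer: -38/93 ≈ -0.40860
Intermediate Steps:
z = 1 (z = 5 - 1*4 = 5 - 4 = 1)
a(H) = 7 + H (a(H) = 8 + (H - 1*1) = 8 + (H - 1) = 8 + (-1 + H) = 7 + H)
X(S) = 1/(7 + 2*S) (X(S) = 1/(S + (7 + S)) = 1/(7 + 2*S))
r = 1/93 (r = 1/(7 + 2*43) = 1/(7 + 86) = 1/93 ≈ 0.010753)
-38*r = -38*1/93 = -38/93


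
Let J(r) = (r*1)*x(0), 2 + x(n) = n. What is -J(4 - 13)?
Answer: -18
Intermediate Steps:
x(n) = -2 + n
J(r) = -2*r (J(r) = (r*1)*(-2 + 0) = r*(-2) = -2*r)
-J(4 - 13) = -(-2)*(4 - 13) = -(-2)*(-9) = -1*18 = -18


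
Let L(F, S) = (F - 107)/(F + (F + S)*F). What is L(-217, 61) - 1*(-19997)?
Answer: 672598771/33635 ≈ 19997.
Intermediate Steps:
L(F, S) = (-107 + F)/(F + F*(F + S))
L(-217, 61) - 1*(-19997) = (-107 - 217)/((-217)*(1 - 217 + 61)) - 1*(-19997) = -1/217*(-324)/(-155) + 19997 = -1/217*(-1/155)*(-324) + 19997 = -324/33635 + 19997 = 672598771/33635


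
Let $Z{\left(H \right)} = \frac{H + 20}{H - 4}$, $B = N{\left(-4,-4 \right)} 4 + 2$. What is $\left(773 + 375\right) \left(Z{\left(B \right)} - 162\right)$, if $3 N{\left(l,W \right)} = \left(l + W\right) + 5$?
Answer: $-189420$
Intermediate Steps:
$N{\left(l,W \right)} = \frac{5}{3} + \frac{W}{3} + \frac{l}{3}$ ($N{\left(l,W \right)} = \frac{\left(l + W\right) + 5}{3} = \frac{\left(W + l\right) + 5}{3} = \frac{5 + W + l}{3} = \frac{5}{3} + \frac{W}{3} + \frac{l}{3}$)
$B = -2$ ($B = \left(\frac{5}{3} + \frac{1}{3} \left(-4\right) + \frac{1}{3} \left(-4\right)\right) 4 + 2 = \left(\frac{5}{3} - \frac{4}{3} - \frac{4}{3}\right) 4 + 2 = \left(-1\right) 4 + 2 = -4 + 2 = -2$)
$Z{\left(H \right)} = \frac{20 + H}{-4 + H}$
$\left(773 + 375\right) \left(Z{\left(B \right)} - 162\right) = \left(773 + 375\right) \left(\frac{20 - 2}{-4 - 2} - 162\right) = 1148 \left(\frac{1}{-6} \cdot 18 - 162\right) = 1148 \left(\left(- \frac{1}{6}\right) 18 - 162\right) = 1148 \left(-3 - 162\right) = 1148 \left(-165\right) = -189420$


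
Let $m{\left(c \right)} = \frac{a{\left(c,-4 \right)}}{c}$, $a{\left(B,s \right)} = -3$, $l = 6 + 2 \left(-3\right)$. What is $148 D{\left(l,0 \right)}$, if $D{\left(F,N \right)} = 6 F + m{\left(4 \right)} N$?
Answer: $0$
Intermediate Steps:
$l = 0$ ($l = 6 - 6 = 0$)
$m{\left(c \right)} = - \frac{3}{c}$
$D{\left(F,N \right)} = 6 F - \frac{3 N}{4}$ ($D{\left(F,N \right)} = 6 F + - \frac{3}{4} N = 6 F + \left(-3\right) \frac{1}{4} N = 6 F - \frac{3 N}{4}$)
$148 D{\left(l,0 \right)} = 148 \left(6 \cdot 0 - 0\right) = 148 \left(0 + 0\right) = 148 \cdot 0 = 0$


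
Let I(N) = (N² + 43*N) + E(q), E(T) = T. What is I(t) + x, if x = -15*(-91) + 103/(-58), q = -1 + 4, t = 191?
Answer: 2671493/58 ≈ 46060.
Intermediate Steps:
q = 3
I(N) = 3 + N² + 43*N (I(N) = (N² + 43*N) + 3 = 3 + N² + 43*N)
x = 79067/58 (x = 1365 + 103*(-1/58) = 1365 - 103/58 = 79067/58 ≈ 1363.2)
I(t) + x = (3 + 191² + 43*191) + 79067/58 = (3 + 36481 + 8213) + 79067/58 = 44697 + 79067/58 = 2671493/58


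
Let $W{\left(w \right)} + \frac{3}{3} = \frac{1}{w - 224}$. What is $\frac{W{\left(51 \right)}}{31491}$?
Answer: $- \frac{58}{1815981} \approx -3.1939 \cdot 10^{-5}$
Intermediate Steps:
$W{\left(w \right)} = -1 + \frac{1}{-224 + w}$ ($W{\left(w \right)} = -1 + \frac{1}{w - 224} = -1 + \frac{1}{-224 + w}$)
$\frac{W{\left(51 \right)}}{31491} = \frac{\frac{1}{-224 + 51} \left(225 - 51\right)}{31491} = \frac{225 - 51}{-173} \cdot \frac{1}{31491} = \left(- \frac{1}{173}\right) 174 \cdot \frac{1}{31491} = \left(- \frac{174}{173}\right) \frac{1}{31491} = - \frac{58}{1815981}$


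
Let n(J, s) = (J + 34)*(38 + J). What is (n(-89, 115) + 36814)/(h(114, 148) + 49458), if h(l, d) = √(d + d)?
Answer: 979738251/1223046734 - 39619*√74/1223046734 ≈ 0.80079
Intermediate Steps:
n(J, s) = (34 + J)*(38 + J)
h(l, d) = √2*√d (h(l, d) = √(2*d) = √2*√d)
(n(-89, 115) + 36814)/(h(114, 148) + 49458) = ((1292 + (-89)² + 72*(-89)) + 36814)/(√2*√148 + 49458) = ((1292 + 7921 - 6408) + 36814)/(√2*(2*√37) + 49458) = (2805 + 36814)/(2*√74 + 49458) = 39619/(49458 + 2*√74)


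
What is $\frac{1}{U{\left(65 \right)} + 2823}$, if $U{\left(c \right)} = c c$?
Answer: $\frac{1}{7048} \approx 0.00014188$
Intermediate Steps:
$U{\left(c \right)} = c^{2}$
$\frac{1}{U{\left(65 \right)} + 2823} = \frac{1}{65^{2} + 2823} = \frac{1}{4225 + 2823} = \frac{1}{7048}$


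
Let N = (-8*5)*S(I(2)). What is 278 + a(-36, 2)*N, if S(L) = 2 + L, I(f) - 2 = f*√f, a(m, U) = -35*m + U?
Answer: -201642 - 100960*√2 ≈ -3.4442e+5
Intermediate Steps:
a(m, U) = U - 35*m
I(f) = 2 + f^(3/2) (I(f) = 2 + f*√f = 2 + f^(3/2))
N = -160 - 80*√2 (N = (-8*5)*(2 + (2 + 2^(3/2))) = -40*(2 + (2 + 2*√2)) = -40*(4 + 2*√2) = -160 - 80*√2 ≈ -273.14)
278 + a(-36, 2)*N = 278 + (2 - 35*(-36))*(-160 - 80*√2) = 278 + (2 + 1260)*(-160 - 80*√2) = 278 + 1262*(-160 - 80*√2) = 278 + (-201920 - 100960*√2) = -201642 - 100960*√2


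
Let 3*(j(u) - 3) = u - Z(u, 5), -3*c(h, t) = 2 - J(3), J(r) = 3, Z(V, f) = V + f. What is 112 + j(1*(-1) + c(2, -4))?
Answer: 340/3 ≈ 113.33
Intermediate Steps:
c(h, t) = 1/3 (c(h, t) = -(2 - 1*3)/3 = -(2 - 3)/3 = -1/3*(-1) = 1/3)
j(u) = 4/3 (j(u) = 3 + (u - (u + 5))/3 = 3 + (u - (5 + u))/3 = 3 + (u + (-5 - u))/3 = 3 + (1/3)*(-5) = 3 - 5/3 = 4/3)
112 + j(1*(-1) + c(2, -4)) = 112 + 4/3 = 340/3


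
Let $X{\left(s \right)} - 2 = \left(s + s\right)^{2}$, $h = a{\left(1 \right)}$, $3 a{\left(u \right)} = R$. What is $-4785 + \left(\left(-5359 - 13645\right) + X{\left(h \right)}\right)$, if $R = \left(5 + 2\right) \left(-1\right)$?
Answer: $- \frac{213887}{9} \approx -23765.0$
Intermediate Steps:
$R = -7$ ($R = 7 \left(-1\right) = -7$)
$a{\left(u \right)} = - \frac{7}{3}$ ($a{\left(u \right)} = \frac{1}{3} \left(-7\right) = - \frac{7}{3}$)
$h = - \frac{7}{3} \approx -2.3333$
$X{\left(s \right)} = 2 + 4 s^{2}$ ($X{\left(s \right)} = 2 + \left(s + s\right)^{2} = 2 + \left(2 s\right)^{2} = 2 + 4 s^{2}$)
$-4785 + \left(\left(-5359 - 13645\right) + X{\left(h \right)}\right) = -4785 + \left(\left(-5359 - 13645\right) + \left(2 + 4 \left(- \frac{7}{3}\right)^{2}\right)\right) = -4785 + \left(-19004 + \left(2 + 4 \cdot \frac{49}{9}\right)\right) = -4785 + \left(-19004 + \left(2 + \frac{196}{9}\right)\right) = -4785 + \left(-19004 + \frac{214}{9}\right) = -4785 - \frac{170822}{9} = - \frac{213887}{9}$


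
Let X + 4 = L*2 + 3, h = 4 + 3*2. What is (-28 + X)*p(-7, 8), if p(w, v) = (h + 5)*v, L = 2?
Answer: -3000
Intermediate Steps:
h = 10 (h = 4 + 6 = 10)
X = 3 (X = -4 + (2*2 + 3) = -4 + (4 + 3) = -4 + 7 = 3)
p(w, v) = 15*v (p(w, v) = (10 + 5)*v = 15*v)
(-28 + X)*p(-7, 8) = (-28 + 3)*(15*8) = -25*120 = -3000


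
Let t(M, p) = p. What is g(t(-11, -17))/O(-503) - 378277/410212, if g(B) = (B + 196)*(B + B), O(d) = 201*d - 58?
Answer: -35770329365/41497456132 ≈ -0.86199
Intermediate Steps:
O(d) = -58 + 201*d
g(B) = 2*B*(196 + B) (g(B) = (196 + B)*(2*B) = 2*B*(196 + B))
g(t(-11, -17))/O(-503) - 378277/410212 = (2*(-17)*(196 - 17))/(-58 + 201*(-503)) - 378277/410212 = (2*(-17)*179)/(-58 - 101103) - 378277*1/410212 = -6086/(-101161) - 378277/410212 = -6086*(-1/101161) - 378277/410212 = 6086/101161 - 378277/410212 = -35770329365/41497456132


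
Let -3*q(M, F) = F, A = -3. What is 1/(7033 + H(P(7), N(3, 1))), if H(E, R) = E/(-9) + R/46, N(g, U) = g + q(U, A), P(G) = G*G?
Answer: 207/1454722 ≈ 0.00014230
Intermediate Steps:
q(M, F) = -F/3
P(G) = G**2
N(g, U) = 1 + g (N(g, U) = g - 1/3*(-3) = g + 1 = 1 + g)
H(E, R) = -E/9 + R/46 (H(E, R) = E*(-1/9) + R*(1/46) = -E/9 + R/46)
1/(7033 + H(P(7), N(3, 1))) = 1/(7033 + (-1/9*7**2 + (1 + 3)/46)) = 1/(7033 + (-1/9*49 + (1/46)*4)) = 1/(7033 + (-49/9 + 2/23)) = 1/(7033 - 1109/207) = 1/(1454722/207) = 207/1454722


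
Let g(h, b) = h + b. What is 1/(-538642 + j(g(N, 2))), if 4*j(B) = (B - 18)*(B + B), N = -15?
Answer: -2/1076881 ≈ -1.8572e-6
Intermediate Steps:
g(h, b) = b + h
j(B) = B*(-18 + B)/2 (j(B) = ((B - 18)*(B + B))/4 = ((-18 + B)*(2*B))/4 = (2*B*(-18 + B))/4 = B*(-18 + B)/2)
1/(-538642 + j(g(N, 2))) = 1/(-538642 + (2 - 15)*(-18 + (2 - 15))/2) = 1/(-538642 + (½)*(-13)*(-18 - 13)) = 1/(-538642 + (½)*(-13)*(-31)) = 1/(-538642 + 403/2) = 1/(-1076881/2) = -2/1076881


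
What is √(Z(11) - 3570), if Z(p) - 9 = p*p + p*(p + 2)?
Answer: I*√3297 ≈ 57.419*I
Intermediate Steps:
Z(p) = 9 + p² + p*(2 + p) (Z(p) = 9 + (p*p + p*(p + 2)) = 9 + (p² + p*(2 + p)) = 9 + p² + p*(2 + p))
√(Z(11) - 3570) = √((9 + 2*11 + 2*11²) - 3570) = √((9 + 22 + 2*121) - 3570) = √((9 + 22 + 242) - 3570) = √(273 - 3570) = √(-3297) = I*√3297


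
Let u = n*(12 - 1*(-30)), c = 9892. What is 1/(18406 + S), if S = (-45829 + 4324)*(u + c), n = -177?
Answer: -1/102000884 ≈ -9.8038e-9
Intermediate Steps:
u = -7434 (u = -177*(12 - 1*(-30)) = -177*(12 + 30) = -177*42 = -7434)
S = -102019290 (S = (-45829 + 4324)*(-7434 + 9892) = -41505*2458 = -102019290)
1/(18406 + S) = 1/(18406 - 102019290) = 1/(-102000884) = -1/102000884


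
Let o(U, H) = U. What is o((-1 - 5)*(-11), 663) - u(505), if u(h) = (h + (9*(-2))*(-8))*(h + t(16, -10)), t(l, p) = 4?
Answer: -330275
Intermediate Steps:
u(h) = (4 + h)*(144 + h) (u(h) = (h + (9*(-2))*(-8))*(h + 4) = (h - 18*(-8))*(4 + h) = (h + 144)*(4 + h) = (144 + h)*(4 + h) = (4 + h)*(144 + h))
o((-1 - 5)*(-11), 663) - u(505) = (-1 - 5)*(-11) - (576 + 505² + 148*505) = -6*(-11) - (576 + 255025 + 74740) = 66 - 1*330341 = 66 - 330341 = -330275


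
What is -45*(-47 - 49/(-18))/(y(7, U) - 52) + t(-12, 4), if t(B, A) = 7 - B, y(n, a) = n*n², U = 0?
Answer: 15043/582 ≈ 25.847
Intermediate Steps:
y(n, a) = n³
-45*(-47 - 49/(-18))/(y(7, U) - 52) + t(-12, 4) = -45*(-47 - 49/(-18))/(7³ - 52) + (7 - 1*(-12)) = -45*(-47 - 49*(-1/18))/(343 - 52) + (7 + 12) = -45*(-47 + 49/18)/291 + 19 = -(-3985)/(2*291) + 19 = -45*(-797/5238) + 19 = 3985/582 + 19 = 15043/582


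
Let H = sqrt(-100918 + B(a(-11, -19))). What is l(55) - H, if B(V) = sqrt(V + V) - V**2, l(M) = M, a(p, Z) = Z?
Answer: 55 - sqrt(-101279 + I*sqrt(38)) ≈ 54.99 - 318.24*I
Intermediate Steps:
B(V) = -V**2 + sqrt(2)*sqrt(V) (B(V) = sqrt(2*V) - V**2 = sqrt(2)*sqrt(V) - V**2 = -V**2 + sqrt(2)*sqrt(V))
H = sqrt(-101279 + I*sqrt(38)) (H = sqrt(-100918 + (-1*(-19)**2 + sqrt(2)*sqrt(-19))) = sqrt(-100918 + (-1*361 + sqrt(2)*(I*sqrt(19)))) = sqrt(-100918 + (-361 + I*sqrt(38))) = sqrt(-101279 + I*sqrt(38)) ≈ 0.0097 + 318.24*I)
l(55) - H = 55 - sqrt(-101279 + I*sqrt(38))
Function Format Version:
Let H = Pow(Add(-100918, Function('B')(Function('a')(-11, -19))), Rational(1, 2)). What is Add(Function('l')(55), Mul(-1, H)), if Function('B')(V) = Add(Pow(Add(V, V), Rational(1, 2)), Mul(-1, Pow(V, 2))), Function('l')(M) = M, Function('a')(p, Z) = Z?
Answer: Add(55, Mul(-1, Pow(Add(-101279, Mul(I, Pow(38, Rational(1, 2)))), Rational(1, 2)))) ≈ Add(54.990, Mul(-318.24, I))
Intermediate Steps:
Function('B')(V) = Add(Mul(-1, Pow(V, 2)), Mul(Pow(2, Rational(1, 2)), Pow(V, Rational(1, 2)))) (Function('B')(V) = Add(Pow(Mul(2, V), Rational(1, 2)), Mul(-1, Pow(V, 2))) = Add(Mul(Pow(2, Rational(1, 2)), Pow(V, Rational(1, 2))), Mul(-1, Pow(V, 2))) = Add(Mul(-1, Pow(V, 2)), Mul(Pow(2, Rational(1, 2)), Pow(V, Rational(1, 2)))))
H = Pow(Add(-101279, Mul(I, Pow(38, Rational(1, 2)))), Rational(1, 2)) (H = Pow(Add(-100918, Add(Mul(-1, Pow(-19, 2)), Mul(Pow(2, Rational(1, 2)), Pow(-19, Rational(1, 2))))), Rational(1, 2)) = Pow(Add(-100918, Add(Mul(-1, 361), Mul(Pow(2, Rational(1, 2)), Mul(I, Pow(19, Rational(1, 2)))))), Rational(1, 2)) = Pow(Add(-100918, Add(-361, Mul(I, Pow(38, Rational(1, 2))))), Rational(1, 2)) = Pow(Add(-101279, Mul(I, Pow(38, Rational(1, 2)))), Rational(1, 2)) ≈ Add(0.0097, Mul(318.24, I)))
Add(Function('l')(55), Mul(-1, H)) = Add(55, Mul(-1, Pow(Add(-101279, Mul(I, Pow(38, Rational(1, 2)))), Rational(1, 2))))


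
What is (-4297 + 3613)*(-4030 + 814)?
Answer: 2199744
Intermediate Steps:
(-4297 + 3613)*(-4030 + 814) = -684*(-3216) = 2199744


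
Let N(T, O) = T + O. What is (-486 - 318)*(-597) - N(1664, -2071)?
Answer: 480395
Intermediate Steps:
N(T, O) = O + T
(-486 - 318)*(-597) - N(1664, -2071) = (-486 - 318)*(-597) - (-2071 + 1664) = -804*(-597) - 1*(-407) = 479988 + 407 = 480395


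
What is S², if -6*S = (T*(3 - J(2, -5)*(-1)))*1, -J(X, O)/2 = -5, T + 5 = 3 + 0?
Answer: 169/9 ≈ 18.778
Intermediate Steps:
T = -2 (T = -5 + (3 + 0) = -5 + 3 = -2)
J(X, O) = 10 (J(X, O) = -2*(-5) = 10)
S = 13/3 (S = -(-2*(3 - 10*(-1)))/6 = -(-2*(3 - 1*(-10)))/6 = -(-2*(3 + 10))/6 = -(-2*13)/6 = -(-13)/3 = -⅙*(-26) = 13/3 ≈ 4.3333)
S² = (13/3)² = 169/9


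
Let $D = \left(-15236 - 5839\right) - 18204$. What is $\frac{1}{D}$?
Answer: $- \frac{1}{39279} \approx -2.5459 \cdot 10^{-5}$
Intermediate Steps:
$D = -39279$ ($D = -21075 - 18204 = -39279$)
$\frac{1}{D} = \frac{1}{-39279} = - \frac{1}{39279}$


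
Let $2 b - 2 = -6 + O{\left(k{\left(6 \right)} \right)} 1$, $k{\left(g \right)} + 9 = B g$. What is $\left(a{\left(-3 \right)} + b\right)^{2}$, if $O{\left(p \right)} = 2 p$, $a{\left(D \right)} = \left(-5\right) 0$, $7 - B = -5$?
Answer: $3721$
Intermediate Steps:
$B = 12$ ($B = 7 - -5 = 7 + 5 = 12$)
$a{\left(D \right)} = 0$
$k{\left(g \right)} = -9 + 12 g$
$b = 61$ ($b = 1 + \frac{-6 + 2 \left(-9 + 12 \cdot 6\right) 1}{2} = 1 + \frac{-6 + 2 \left(-9 + 72\right) 1}{2} = 1 + \frac{-6 + 2 \cdot 63 \cdot 1}{2} = 1 + \frac{-6 + 126 \cdot 1}{2} = 1 + \frac{-6 + 126}{2} = 1 + \frac{1}{2} \cdot 120 = 1 + 60 = 61$)
$\left(a{\left(-3 \right)} + b\right)^{2} = \left(0 + 61\right)^{2} = 61^{2} = 3721$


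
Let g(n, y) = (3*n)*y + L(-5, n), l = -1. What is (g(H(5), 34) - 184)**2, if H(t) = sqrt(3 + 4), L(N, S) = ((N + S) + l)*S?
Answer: 95841 - 33984*sqrt(7) ≈ 5927.8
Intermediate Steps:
L(N, S) = S*(-1 + N + S) (L(N, S) = ((N + S) - 1)*S = (-1 + N + S)*S = S*(-1 + N + S))
H(t) = sqrt(7)
g(n, y) = n*(-6 + n) + 3*n*y (g(n, y) = (3*n)*y + n*(-1 - 5 + n) = 3*n*y + n*(-6 + n) = n*(-6 + n) + 3*n*y)
(g(H(5), 34) - 184)**2 = (sqrt(7)*(-6 + sqrt(7) + 3*34) - 184)**2 = (sqrt(7)*(-6 + sqrt(7) + 102) - 184)**2 = (sqrt(7)*(96 + sqrt(7)) - 184)**2 = (-184 + sqrt(7)*(96 + sqrt(7)))**2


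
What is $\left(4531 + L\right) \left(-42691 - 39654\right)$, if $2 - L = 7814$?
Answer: $270173945$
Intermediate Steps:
$L = -7812$ ($L = 2 - 7814 = -7812$)
$\left(4531 + L\right) \left(-42691 - 39654\right) = \left(4531 - 7812\right) \left(-42691 - 39654\right) = \left(-3281\right) \left(-82345\right) = 270173945$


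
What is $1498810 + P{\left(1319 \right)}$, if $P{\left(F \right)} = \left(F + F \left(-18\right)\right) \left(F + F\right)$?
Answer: $-57653064$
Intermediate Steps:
$P{\left(F \right)} = - 34 F^{2}$ ($P{\left(F \right)} = \left(F - 18 F\right) 2 F = - 17 F 2 F = - 34 F^{2}$)
$1498810 + P{\left(1319 \right)} = 1498810 - 34 \cdot 1319^{2} = 1498810 - 59151874 = -57653064$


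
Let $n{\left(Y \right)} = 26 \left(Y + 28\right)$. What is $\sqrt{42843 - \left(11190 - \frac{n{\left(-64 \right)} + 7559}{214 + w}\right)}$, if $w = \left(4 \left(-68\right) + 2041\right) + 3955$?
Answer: $\frac{\sqrt{1116119169506}}{5938} \approx 177.92$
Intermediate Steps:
$w = 5724$ ($w = \left(-272 + 2041\right) + 3955 = 1769 + 3955 = 5724$)
$n{\left(Y \right)} = 728 + 26 Y$ ($n{\left(Y \right)} = 26 \left(28 + Y\right) = 728 + 26 Y$)
$\sqrt{42843 - \left(11190 - \frac{n{\left(-64 \right)} + 7559}{214 + w}\right)} = \sqrt{42843 - \left(11190 - \frac{\left(728 + 26 \left(-64\right)\right) + 7559}{214 + 5724}\right)} = \sqrt{42843 - \left(11190 - \frac{\left(728 - 1664\right) + 7559}{5938}\right)} = \sqrt{42843 - \left(11190 - \left(-936 + 7559\right) \frac{1}{5938}\right)} = \sqrt{42843 + \left(6623 \cdot \frac{1}{5938} - 11190\right)} = \sqrt{42843 + \left(\frac{6623}{5938} - 11190\right)} = \sqrt{42843 - \frac{66439597}{5938}} = \sqrt{\frac{187962137}{5938}} = \frac{\sqrt{1116119169506}}{5938}$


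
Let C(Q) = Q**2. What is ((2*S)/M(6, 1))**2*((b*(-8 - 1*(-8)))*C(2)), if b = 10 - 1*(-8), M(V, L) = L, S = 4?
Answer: 0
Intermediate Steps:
b = 18 (b = 10 + 8 = 18)
((2*S)/M(6, 1))**2*((b*(-8 - 1*(-8)))*C(2)) = ((2*4)/1)**2*((18*(-8 - 1*(-8)))*2**2) = (8*1)**2*((18*(-8 + 8))*4) = 8**2*((18*0)*4) = 64*(0*4) = 64*0 = 0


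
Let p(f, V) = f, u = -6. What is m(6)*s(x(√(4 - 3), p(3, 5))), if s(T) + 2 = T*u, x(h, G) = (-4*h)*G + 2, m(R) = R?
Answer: 348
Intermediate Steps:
x(h, G) = 2 - 4*G*h (x(h, G) = -4*G*h + 2 = 2 - 4*G*h)
s(T) = -2 - 6*T (s(T) = -2 + T*(-6) = -2 - 6*T)
m(6)*s(x(√(4 - 3), p(3, 5))) = 6*(-2 - 6*(2 - 4*3*√(4 - 3))) = 6*(-2 - 6*(2 - 4*3*√1)) = 6*(-2 - 6*(2 - 4*3*1)) = 6*(-2 - 6*(2 - 12)) = 6*(-2 - 6*(-10)) = 6*(-2 + 60) = 6*58 = 348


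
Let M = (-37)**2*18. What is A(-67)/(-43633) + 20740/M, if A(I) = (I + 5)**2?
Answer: 405112286/537602193 ≈ 0.75355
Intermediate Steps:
M = 24642 (M = 1369*18 = 24642)
A(I) = (5 + I)**2
A(-67)/(-43633) + 20740/M = (5 - 67)**2/(-43633) + 20740/24642 = (-62)**2*(-1/43633) + 20740*(1/24642) = 3844*(-1/43633) + 10370/12321 = -3844/43633 + 10370/12321 = 405112286/537602193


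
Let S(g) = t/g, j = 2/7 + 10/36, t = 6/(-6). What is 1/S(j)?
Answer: -71/126 ≈ -0.56349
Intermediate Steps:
t = -1 (t = 6*(-1/6) = -1)
j = 71/126 (j = 2*(1/7) + 10*(1/36) = 2/7 + 5/18 = 71/126 ≈ 0.56349)
S(g) = -1/g
1/S(j) = 1/(-1/71/126) = 1/(-1*126/71) = 1/(-126/71) = -71/126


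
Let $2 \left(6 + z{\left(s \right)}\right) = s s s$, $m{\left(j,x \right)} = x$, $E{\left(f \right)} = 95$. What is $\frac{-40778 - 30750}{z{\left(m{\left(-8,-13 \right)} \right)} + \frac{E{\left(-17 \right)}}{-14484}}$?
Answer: $\frac{1036011552}{15997673} \approx 64.76$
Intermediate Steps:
$z{\left(s \right)} = -6 + \frac{s^{3}}{2}$ ($z{\left(s \right)} = -6 + \frac{s s s}{2} = -6 + \frac{s^{2} s}{2} = -6 + \frac{s^{3}}{2}$)
$\frac{-40778 - 30750}{z{\left(m{\left(-8,-13 \right)} \right)} + \frac{E{\left(-17 \right)}}{-14484}} = \frac{-40778 - 30750}{\left(-6 + \frac{\left(-13\right)^{3}}{2}\right) + \frac{95}{-14484}} = - \frac{71528}{\left(-6 + \frac{1}{2} \left(-2197\right)\right) + 95 \left(- \frac{1}{14484}\right)} = - \frac{71528}{\left(-6 - \frac{2197}{2}\right) - \frac{95}{14484}} = - \frac{71528}{- \frac{2209}{2} - \frac{95}{14484}} = - \frac{71528}{- \frac{15997673}{14484}} = \left(-71528\right) \left(- \frac{14484}{15997673}\right) = \frac{1036011552}{15997673}$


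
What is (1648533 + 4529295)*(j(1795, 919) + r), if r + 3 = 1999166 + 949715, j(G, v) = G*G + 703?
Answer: 38127120351768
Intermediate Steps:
j(G, v) = 703 + G² (j(G, v) = G² + 703 = 703 + G²)
r = 2948878 (r = -3 + (1999166 + 949715) = -3 + 2948881 = 2948878)
(1648533 + 4529295)*(j(1795, 919) + r) = (1648533 + 4529295)*((703 + 1795²) + 2948878) = 6177828*((703 + 3222025) + 2948878) = 6177828*(3222728 + 2948878) = 6177828*6171606 = 38127120351768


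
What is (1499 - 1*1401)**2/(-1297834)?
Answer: -4802/648917 ≈ -0.0074000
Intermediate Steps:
(1499 - 1*1401)**2/(-1297834) = (1499 - 1401)**2*(-1/1297834) = 98**2*(-1/1297834) = 9604*(-1/1297834) = -4802/648917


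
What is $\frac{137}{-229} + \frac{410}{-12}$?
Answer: $- \frac{47767}{1374} \approx -34.765$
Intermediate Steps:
$\frac{137}{-229} + \frac{410}{-12} = 137 \left(- \frac{1}{229}\right) + 410 \left(- \frac{1}{12}\right) = - \frac{137}{229} - \frac{205}{6} = - \frac{47767}{1374}$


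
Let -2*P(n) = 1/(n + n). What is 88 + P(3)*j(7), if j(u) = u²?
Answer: 1007/12 ≈ 83.917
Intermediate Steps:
P(n) = -1/(4*n) (P(n) = -1/(2*(n + n)) = -1/(2*n)/2 = -1/(4*n))
88 + P(3)*j(7) = 88 - ¼/3*7² = 88 - ¼*⅓*49 = 88 - 1/12*49 = 88 - 49/12 = 1007/12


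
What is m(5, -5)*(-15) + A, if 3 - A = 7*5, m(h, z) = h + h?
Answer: -182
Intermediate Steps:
m(h, z) = 2*h
A = -32 (A = 3 - 7*5 = 3 - 1*35 = 3 - 35 = -32)
m(5, -5)*(-15) + A = (2*5)*(-15) - 32 = 10*(-15) - 32 = -150 - 32 = -182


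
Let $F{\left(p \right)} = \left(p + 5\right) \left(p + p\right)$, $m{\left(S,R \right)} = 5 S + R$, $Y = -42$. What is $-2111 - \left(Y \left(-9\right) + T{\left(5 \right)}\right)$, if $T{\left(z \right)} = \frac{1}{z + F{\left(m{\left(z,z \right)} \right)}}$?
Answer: $- \frac{5239346}{2105} \approx -2489.0$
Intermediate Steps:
$m{\left(S,R \right)} = R + 5 S$
$F{\left(p \right)} = 2 p \left(5 + p\right)$ ($F{\left(p \right)} = \left(5 + p\right) 2 p = 2 p \left(5 + p\right)$)
$T{\left(z \right)} = \frac{1}{z + 12 z \left(5 + 6 z\right)}$ ($T{\left(z \right)} = \frac{1}{z + 2 \left(z + 5 z\right) \left(5 + \left(z + 5 z\right)\right)} = \frac{1}{z + 2 \cdot 6 z \left(5 + 6 z\right)} = \frac{1}{z + 12 z \left(5 + 6 z\right)}$)
$-2111 - \left(Y \left(-9\right) + T{\left(5 \right)}\right) = -2111 - \left(\left(-42\right) \left(-9\right) + \frac{1}{5 \left(61 + 72 \cdot 5\right)}\right) = -2111 - \left(378 + \frac{1}{5 \left(61 + 360\right)}\right) = -2111 - \left(378 + \frac{1}{5 \cdot 421}\right) = -2111 - \left(378 + \frac{1}{5} \cdot \frac{1}{421}\right) = -2111 - \left(378 + \frac{1}{2105}\right) = -2111 - \frac{795691}{2105} = - \frac{5239346}{2105}$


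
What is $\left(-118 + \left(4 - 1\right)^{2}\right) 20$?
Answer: $-2180$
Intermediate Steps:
$\left(-118 + \left(4 - 1\right)^{2}\right) 20 = \left(-118 + 3^{2}\right) 20 = \left(-118 + 9\right) 20 = \left(-109\right) 20 = -2180$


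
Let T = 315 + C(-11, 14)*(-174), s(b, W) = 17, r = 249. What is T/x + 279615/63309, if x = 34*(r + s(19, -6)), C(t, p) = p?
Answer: 114026651/27265076 ≈ 4.1822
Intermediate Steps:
x = 9044 (x = 34*(249 + 17) = 34*266 = 9044)
T = -2121 (T = 315 + 14*(-174) = 315 - 2436 = -2121)
T/x + 279615/63309 = -2121/9044 + 279615/63309 = -2121*1/9044 + 279615*(1/63309) = -303/1292 + 93205/21103 = 114026651/27265076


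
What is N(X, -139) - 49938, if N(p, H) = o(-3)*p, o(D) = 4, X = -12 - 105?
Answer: -50406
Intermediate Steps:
X = -117
N(p, H) = 4*p
N(X, -139) - 49938 = 4*(-117) - 49938 = -468 - 49938 = -50406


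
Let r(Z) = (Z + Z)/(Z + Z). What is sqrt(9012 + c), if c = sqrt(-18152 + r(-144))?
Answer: sqrt(9012 + I*sqrt(18151)) ≈ 94.934 + 0.7096*I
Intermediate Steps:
r(Z) = 1 (r(Z) = (2*Z)/((2*Z)) = (2*Z)*(1/(2*Z)) = 1)
c = I*sqrt(18151) (c = sqrt(-18152 + 1) = sqrt(-18151) = I*sqrt(18151) ≈ 134.73*I)
sqrt(9012 + c) = sqrt(9012 + I*sqrt(18151))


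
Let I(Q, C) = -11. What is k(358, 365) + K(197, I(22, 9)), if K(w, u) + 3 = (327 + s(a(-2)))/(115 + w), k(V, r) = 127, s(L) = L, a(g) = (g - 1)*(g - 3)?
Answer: 6505/52 ≈ 125.10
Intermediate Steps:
a(g) = (-1 + g)*(-3 + g)
K(w, u) = -3 + 342/(115 + w) (K(w, u) = -3 + (327 + (3 + (-2)² - 4*(-2)))/(115 + w) = -3 + (327 + (3 + 4 + 8))/(115 + w) = -3 + (327 + 15)/(115 + w) = -3 + 342/(115 + w))
k(358, 365) + K(197, I(22, 9)) = 127 + 3*(-1 - 1*197)/(115 + 197) = 127 + 3*(-1 - 197)/312 = 127 + 3*(1/312)*(-198) = 127 - 99/52 = 6505/52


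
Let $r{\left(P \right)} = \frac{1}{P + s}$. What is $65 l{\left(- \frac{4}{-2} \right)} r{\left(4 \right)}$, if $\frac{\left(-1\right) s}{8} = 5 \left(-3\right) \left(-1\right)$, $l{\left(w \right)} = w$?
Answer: $- \frac{65}{58} \approx -1.1207$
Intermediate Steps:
$s = -120$ ($s = - 8 \cdot 5 \left(-3\right) \left(-1\right) = - 8 \left(\left(-15\right) \left(-1\right)\right) = \left(-8\right) 15 = -120$)
$r{\left(P \right)} = \frac{1}{-120 + P}$ ($r{\left(P \right)} = \frac{1}{P - 120} = \frac{1}{-120 + P}$)
$65 l{\left(- \frac{4}{-2} \right)} r{\left(4 \right)} = \frac{65 \left(- \frac{4}{-2}\right)}{-120 + 4} = \frac{65 \left(\left(-4\right) \left(- \frac{1}{2}\right)\right)}{-116} = 65 \cdot 2 \left(- \frac{1}{116}\right) = 130 \left(- \frac{1}{116}\right) = - \frac{65}{58}$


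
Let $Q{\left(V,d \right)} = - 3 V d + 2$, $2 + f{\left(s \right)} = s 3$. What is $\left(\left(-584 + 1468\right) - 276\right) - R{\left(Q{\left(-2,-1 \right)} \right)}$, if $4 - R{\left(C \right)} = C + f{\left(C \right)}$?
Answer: $586$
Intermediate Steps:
$f{\left(s \right)} = -2 + 3 s$ ($f{\left(s \right)} = -2 + s 3 = -2 + 3 s$)
$Q{\left(V,d \right)} = 2 - 3 V d$ ($Q{\left(V,d \right)} = - 3 V d + 2 = 2 - 3 V d$)
$R{\left(C \right)} = 6 - 4 C$ ($R{\left(C \right)} = 4 - \left(C + \left(-2 + 3 C\right)\right) = 4 - \left(-2 + 4 C\right) = 6 - 4 C$)
$\left(\left(-584 + 1468\right) - 276\right) - R{\left(Q{\left(-2,-1 \right)} \right)} = \left(\left(-584 + 1468\right) - 276\right) - \left(6 - 4 \left(2 - \left(-6\right) \left(-1\right)\right)\right) = \left(884 - 276\right) - \left(6 - 4 \left(2 - 6\right)\right) = 608 - \left(6 - -16\right) = 608 - \left(6 + 16\right) = 608 - 22 = 586$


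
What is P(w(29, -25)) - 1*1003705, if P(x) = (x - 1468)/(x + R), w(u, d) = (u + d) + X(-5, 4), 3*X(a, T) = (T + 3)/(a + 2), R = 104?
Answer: -968588508/965 ≈ -1.0037e+6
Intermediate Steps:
X(a, T) = (3 + T)/(3*(2 + a)) (X(a, T) = ((T + 3)/(a + 2))/3 = ((3 + T)/(2 + a))/3 = (3 + T)/(3*(2 + a)))
w(u, d) = -7/9 + d + u (w(u, d) = (u + d) + (3 + 4)/(3*(2 - 5)) = (d + u) + (⅓)*7/(-3) = (d + u) + (⅓)*(-⅓)*7 = (d + u) - 7/9 = -7/9 + d + u)
P(x) = (-1468 + x)/(104 + x) (P(x) = (x - 1468)/(x + 104) = (-1468 + x)/(104 + x))
P(w(29, -25)) - 1*1003705 = (-1468 + (-7/9 - 25 + 29))/(104 + (-7/9 - 25 + 29)) - 1*1003705 = (-1468 + 29/9)/(104 + 29/9) - 1003705 = -13183/9/(965/9) - 1003705 = (9/965)*(-13183/9) - 1003705 = -13183/965 - 1003705 = -968588508/965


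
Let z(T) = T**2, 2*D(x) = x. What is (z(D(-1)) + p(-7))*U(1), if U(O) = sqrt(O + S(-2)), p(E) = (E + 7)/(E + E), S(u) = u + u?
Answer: I*sqrt(3)/4 ≈ 0.43301*I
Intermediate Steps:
D(x) = x/2
S(u) = 2*u
p(E) = (7 + E)/(2*E) (p(E) = (7 + E)/((2*E)) = (7 + E)*(1/(2*E)) = (7 + E)/(2*E))
U(O) = sqrt(-4 + O) (U(O) = sqrt(O + 2*(-2)) = sqrt(O - 4) = sqrt(-4 + O))
(z(D(-1)) + p(-7))*U(1) = (((1/2)*(-1))**2 + (1/2)*(7 - 7)/(-7))*sqrt(-4 + 1) = ((-1/2)**2 + (1/2)*(-1/7)*0)*sqrt(-3) = (1/4 + 0)*(I*sqrt(3)) = (I*sqrt(3))/4 = I*sqrt(3)/4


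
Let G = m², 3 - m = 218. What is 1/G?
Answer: 1/46225 ≈ 2.1633e-5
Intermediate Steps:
m = -215 (m = 3 - 1*218 = 3 - 218 = -215)
G = 46225 (G = (-215)² = 46225)
1/G = 1/46225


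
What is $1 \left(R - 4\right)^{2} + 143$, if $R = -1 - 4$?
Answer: $224$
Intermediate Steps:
$R = -5$
$1 \left(R - 4\right)^{2} + 143 = 1 \left(-5 - 4\right)^{2} + 143 = 1 \left(-9\right)^{2} + 143 = 1 \cdot 81 + 143 = 81 + 143 = 224$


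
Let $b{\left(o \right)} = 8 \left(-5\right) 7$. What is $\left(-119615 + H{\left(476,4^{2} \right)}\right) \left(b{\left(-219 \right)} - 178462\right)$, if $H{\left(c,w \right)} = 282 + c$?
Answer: $21244737894$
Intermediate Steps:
$b{\left(o \right)} = -280$ ($b{\left(o \right)} = \left(-40\right) 7 = -280$)
$\left(-119615 + H{\left(476,4^{2} \right)}\right) \left(b{\left(-219 \right)} - 178462\right) = \left(-119615 + \left(282 + 476\right)\right) \left(-280 - 178462\right) = \left(-119615 + 758\right) \left(-178742\right) = \left(-118857\right) \left(-178742\right) = 21244737894$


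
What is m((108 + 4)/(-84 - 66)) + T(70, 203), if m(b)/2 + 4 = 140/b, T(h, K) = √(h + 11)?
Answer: -374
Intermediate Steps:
T(h, K) = √(11 + h)
m(b) = -8 + 280/b (m(b) = -8 + 2*(140/b) = -8 + 280/b)
m((108 + 4)/(-84 - 66)) + T(70, 203) = (-8 + 280/(((108 + 4)/(-84 - 66)))) + √(11 + 70) = (-8 + 280/((112/(-150)))) + √81 = (-8 + 280/((112*(-1/150)))) + 9 = (-8 + 280/(-56/75)) + 9 = (-8 + 280*(-75/56)) + 9 = (-8 - 375) + 9 = -383 + 9 = -374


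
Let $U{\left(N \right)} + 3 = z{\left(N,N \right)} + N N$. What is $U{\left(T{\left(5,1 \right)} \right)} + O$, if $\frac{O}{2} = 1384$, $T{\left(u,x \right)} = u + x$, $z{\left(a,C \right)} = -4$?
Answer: $2797$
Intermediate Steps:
$U{\left(N \right)} = -7 + N^{2}$ ($U{\left(N \right)} = -3 + \left(-4 + N N\right) = -3 + \left(-4 + N^{2}\right) = -7 + N^{2}$)
$O = 2768$ ($O = 2 \cdot 1384 = 2768$)
$U{\left(T{\left(5,1 \right)} \right)} + O = \left(-7 + \left(5 + 1\right)^{2}\right) + 2768 = \left(-7 + 6^{2}\right) + 2768 = \left(-7 + 36\right) + 2768 = 29 + 2768 = 2797$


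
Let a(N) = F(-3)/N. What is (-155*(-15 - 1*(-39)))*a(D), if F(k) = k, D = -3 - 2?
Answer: -2232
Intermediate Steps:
D = -5
a(N) = -3/N
(-155*(-15 - 1*(-39)))*a(D) = (-155*(-15 - 1*(-39)))*(-3/(-5)) = (-155*(-15 + 39))*(-3*(-1/5)) = -155*24*(3/5) = -3720*3/5 = -2232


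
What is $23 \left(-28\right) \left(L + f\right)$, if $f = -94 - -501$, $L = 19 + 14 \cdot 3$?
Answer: $-301392$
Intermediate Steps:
$L = 61$ ($L = 19 + 42 = 61$)
$f = 407$ ($f = -94 + 501 = 407$)
$23 \left(-28\right) \left(L + f\right) = 23 \left(-28\right) \left(61 + 407\right) = \left(-644\right) 468 = -301392$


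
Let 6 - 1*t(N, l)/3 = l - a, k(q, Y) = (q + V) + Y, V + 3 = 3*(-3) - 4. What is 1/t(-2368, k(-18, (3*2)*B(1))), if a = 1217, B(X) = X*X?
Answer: 1/3753 ≈ 0.00026645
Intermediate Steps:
B(X) = X**2
V = -16 (V = -3 + (3*(-3) - 4) = -3 + (-9 - 4) = -3 - 13 = -16)
k(q, Y) = -16 + Y + q (k(q, Y) = (q - 16) + Y = (-16 + q) + Y = -16 + Y + q)
t(N, l) = 3669 - 3*l (t(N, l) = 18 - 3*(l - 1*1217) = 18 - 3*(l - 1217) = 18 - 3*(-1217 + l) = 18 + (3651 - 3*l) = 3669 - 3*l)
1/t(-2368, k(-18, (3*2)*B(1))) = 1/(3669 - 3*(-16 + (3*2)*1**2 - 18)) = 1/(3669 - 3*(-16 + 6*1 - 18)) = 1/(3669 - 3*(-16 + 6 - 18)) = 1/(3669 - 3*(-28)) = 1/(3669 + 84) = 1/3753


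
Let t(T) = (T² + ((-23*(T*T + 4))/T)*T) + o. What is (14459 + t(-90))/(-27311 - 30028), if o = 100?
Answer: 163733/57339 ≈ 2.8555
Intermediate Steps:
t(T) = 8 - 22*T² (t(T) = (T² + ((-23*(T*T + 4))/T)*T) + 100 = (T² + ((-23*(T² + 4))/T)*T) + 100 = (T² + ((-23*(4 + T²))/T)*T) + 100 = (T² + ((-92 - 23*T²)/T)*T) + 100 = (T² + (-92 - 23*T²)) + 100 = (-92 - 22*T²) + 100 = 8 - 22*T²)
(14459 + t(-90))/(-27311 - 30028) = (14459 + (8 - 22*(-90)²))/(-27311 - 30028) = (14459 + (8 - 22*8100))/(-57339) = (14459 + (8 - 178200))*(-1/57339) = (14459 - 178192)*(-1/57339) = -163733*(-1/57339) = 163733/57339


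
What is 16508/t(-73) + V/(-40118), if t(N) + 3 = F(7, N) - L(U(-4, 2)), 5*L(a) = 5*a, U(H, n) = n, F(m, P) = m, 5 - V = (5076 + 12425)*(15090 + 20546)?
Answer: 954799603/40118 ≈ 23800.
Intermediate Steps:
V = -623665631 (V = 5 - (5076 + 12425)*(15090 + 20546) = 5 - 17501*35636 = 5 - 1*623665636 = 5 - 623665636 = -623665631)
L(a) = a (L(a) = (5*a)/5 = a)
t(N) = 2 (t(N) = -3 + (7 - 1*2) = -3 + (7 - 2) = -3 + 5 = 2)
16508/t(-73) + V/(-40118) = 16508/2 - 623665631/(-40118) = 16508*(½) - 623665631*(-1/40118) = 8254 + 623665631/40118 = 954799603/40118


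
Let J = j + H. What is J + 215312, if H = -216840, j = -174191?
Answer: -175719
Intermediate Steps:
J = -391031 (J = -174191 - 216840 = -391031)
J + 215312 = -391031 + 215312 = -175719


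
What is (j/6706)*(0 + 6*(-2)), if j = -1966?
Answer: 11796/3353 ≈ 3.5180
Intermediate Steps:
(j/6706)*(0 + 6*(-2)) = (-1966/6706)*(0 + 6*(-2)) = (-1966*1/6706)*(0 - 12) = -983/3353*(-12) = 11796/3353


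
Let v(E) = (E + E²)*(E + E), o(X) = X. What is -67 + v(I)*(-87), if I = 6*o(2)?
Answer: -325795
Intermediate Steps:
I = 12 (I = 6*2 = 12)
v(E) = 2*E*(E + E²) (v(E) = (E + E²)*(2*E) = 2*E*(E + E²))
-67 + v(I)*(-87) = -67 + (2*12²*(1 + 12))*(-87) = -67 + (2*144*13)*(-87) = -67 + 3744*(-87) = -67 - 325728 = -325795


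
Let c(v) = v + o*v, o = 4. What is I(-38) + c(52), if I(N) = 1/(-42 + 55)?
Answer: 3381/13 ≈ 260.08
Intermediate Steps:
I(N) = 1/13
c(v) = 5*v (c(v) = v + 4*v = 5*v)
I(-38) + c(52) = 1/13 + 5*52 = 1/13 + 260 = 3381/13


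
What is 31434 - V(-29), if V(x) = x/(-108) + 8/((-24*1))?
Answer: 3394879/108 ≈ 31434.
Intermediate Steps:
V(x) = -⅓ - x/108 (V(x) = x*(-1/108) + 8/(-24) = -x/108 + 8*(-1/24) = -x/108 - ⅓ = -⅓ - x/108)
31434 - V(-29) = 31434 - (-⅓ - 1/108*(-29)) = 31434 - (-⅓ + 29/108) = 31434 - 1*(-7/108) = 31434 + 7/108 = 3394879/108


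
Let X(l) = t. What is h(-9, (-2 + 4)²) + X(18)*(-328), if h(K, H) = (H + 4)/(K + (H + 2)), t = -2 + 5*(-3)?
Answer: 16720/3 ≈ 5573.3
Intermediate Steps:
t = -17 (t = -2 - 15 = -17)
X(l) = -17
h(K, H) = (4 + H)/(2 + H + K) (h(K, H) = (4 + H)/(K + (2 + H)) = (4 + H)/(2 + H + K))
h(-9, (-2 + 4)²) + X(18)*(-328) = (4 + (-2 + 4)²)/(2 + (-2 + 4)² - 9) - 17*(-328) = (4 + 2²)/(2 + 2² - 9) + 5576 = (4 + 4)/(2 + 4 - 9) + 5576 = 8/(-3) + 5576 = -⅓*8 + 5576 = -8/3 + 5576 = 16720/3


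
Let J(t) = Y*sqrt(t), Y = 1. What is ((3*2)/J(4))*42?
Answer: 126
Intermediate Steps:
J(t) = sqrt(t) (J(t) = 1*sqrt(t) = sqrt(t))
((3*2)/J(4))*42 = ((3*2)/(sqrt(4)))*42 = (6/2)*42 = ((1/2)*6)*42 = 3*42 = 126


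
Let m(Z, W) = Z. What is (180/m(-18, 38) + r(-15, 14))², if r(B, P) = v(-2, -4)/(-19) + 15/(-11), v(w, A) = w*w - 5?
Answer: 5588496/43681 ≈ 127.94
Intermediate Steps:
v(w, A) = -5 + w² (v(w, A) = w² - 5 = -5 + w²)
r(B, P) = -274/209 (r(B, P) = (-5 + (-2)²)/(-19) + 15/(-11) = (-5 + 4)*(-1/19) + 15*(-1/11) = -1*(-1/19) - 15/11 = 1/19 - 15/11 = -274/209)
(180/m(-18, 38) + r(-15, 14))² = (180/(-18) - 274/209)² = (180*(-1/18) - 274/209)² = (-10 - 274/209)² = (-2364/209)² = 5588496/43681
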